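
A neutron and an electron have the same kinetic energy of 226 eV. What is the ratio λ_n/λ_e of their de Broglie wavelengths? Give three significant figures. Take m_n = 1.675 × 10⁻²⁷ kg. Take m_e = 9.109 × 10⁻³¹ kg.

λ_n/λ_e = 0.0233

At fixed KE, p = √(2mKE) so λ = h/p ∝ 1/√m.
λ_n/λ_e = √(m_e/m_n) = √(9.109 × 10⁻³¹/1.675 × 10⁻²⁷) = √(5.438 × 10⁻⁴) = 0.0233.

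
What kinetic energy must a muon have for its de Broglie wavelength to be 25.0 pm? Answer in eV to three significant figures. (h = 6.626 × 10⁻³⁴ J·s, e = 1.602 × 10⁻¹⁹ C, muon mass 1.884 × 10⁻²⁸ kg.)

p = h/λ = 6.626 × 10⁻³⁴ / 2.500 × 10⁻¹¹ = 2.650 × 10⁻²³ kg·m/s.
KE = p²/(2m) = (2.650 × 10⁻²³)² / (2 × 1.884 × 10⁻²⁸) = 1.864 × 10⁻¹⁸ J = 11.6 eV.

KE = 11.6 eV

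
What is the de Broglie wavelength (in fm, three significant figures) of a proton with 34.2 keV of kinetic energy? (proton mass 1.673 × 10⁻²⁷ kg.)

KE = 34.2 keV = 5.479 × 10⁻¹⁵ J.
p = √(2mKE) = √(2 × 1.673 × 10⁻²⁷ × 5.479 × 10⁻¹⁵) = 4.282 × 10⁻²¹ kg·m/s.
λ = h/p = 6.626 × 10⁻³⁴ / 4.282 × 10⁻²¹ = 1.55 × 10⁻¹³ m = 155 fm.

λ = 155 fm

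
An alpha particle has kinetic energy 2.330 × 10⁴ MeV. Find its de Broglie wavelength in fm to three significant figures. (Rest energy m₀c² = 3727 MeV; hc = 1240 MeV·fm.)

λ = 0.0463 fm

Total energy E = KE + m₀c² = 2.330 × 10⁴ + 3727 = 27027 MeV.
(pc)² = E² − (m₀c²)² = (27027)² − (3727)² = 7.166 × 10⁸ MeV², so pc = 2.677 × 10⁴ MeV.
λ = hc/(pc) = 1240 MeV·fm / 2.677 × 10⁴ MeV = 0.0463 fm.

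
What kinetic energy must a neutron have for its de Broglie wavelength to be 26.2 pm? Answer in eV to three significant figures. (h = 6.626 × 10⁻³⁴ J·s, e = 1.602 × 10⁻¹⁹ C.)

p = h/λ = 6.626 × 10⁻³⁴ / 2.620 × 10⁻¹¹ = 2.529 × 10⁻²³ kg·m/s.
KE = p²/(2m) = (2.529 × 10⁻²³)² / (2 × 1.675 × 10⁻²⁷) = 1.909 × 10⁻¹⁹ J = 1.19 eV.

KE = 1.19 eV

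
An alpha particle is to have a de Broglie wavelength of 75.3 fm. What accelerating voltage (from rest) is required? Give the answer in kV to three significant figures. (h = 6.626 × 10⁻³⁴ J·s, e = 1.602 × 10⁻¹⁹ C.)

V = 18.2 kV

p = h/λ = 6.626 × 10⁻³⁴ / 7.530 × 10⁻¹⁴ = 8.799 × 10⁻²¹ kg·m/s.
KE = p²/(2m) = 5.826 × 10⁻¹⁵ J.
V = KE/2e = 5.826 × 10⁻¹⁵ / (2 × 1.602 × 10⁻¹⁹) = 18.2 kV.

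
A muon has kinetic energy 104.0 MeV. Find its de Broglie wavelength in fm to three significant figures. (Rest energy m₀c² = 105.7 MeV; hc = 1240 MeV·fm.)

λ = 6.85 fm

Total energy E = KE + m₀c² = 104.0 + 105.7 = 209.7 MeV.
(pc)² = E² − (m₀c²)² = (209.7)² − (105.7)² = 3.280 × 10⁴ MeV², so pc = 181.1 MeV.
λ = hc/(pc) = 1240 MeV·fm / 181.1 MeV = 6.85 fm.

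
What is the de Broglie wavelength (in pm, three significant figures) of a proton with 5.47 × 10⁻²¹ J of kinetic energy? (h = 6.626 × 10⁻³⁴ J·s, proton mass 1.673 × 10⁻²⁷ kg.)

p = √(2mKE) = √(2 × 1.673 × 10⁻²⁷ × 5.470 × 10⁻²¹) = 4.278 × 10⁻²⁴ kg·m/s.
λ = h/p = 6.626 × 10⁻³⁴ / 4.278 × 10⁻²⁴ = 1.55 × 10⁻¹⁰ m = 155 pm.

λ = 155 pm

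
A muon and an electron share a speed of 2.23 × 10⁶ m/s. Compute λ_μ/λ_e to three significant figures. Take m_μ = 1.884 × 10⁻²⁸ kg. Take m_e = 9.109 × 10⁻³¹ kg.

At fixed v, p = mv so λ = h/(mv) ∝ 1/m.
λ_μ/λ_e = m_e/m_μ = 9.109 × 10⁻³¹/1.884 × 10⁻²⁸ = 4.83 × 10⁻³.

λ_μ/λ_e = 4.83 × 10⁻³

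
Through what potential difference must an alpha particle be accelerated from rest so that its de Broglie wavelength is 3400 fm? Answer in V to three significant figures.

p = h/λ = 6.626 × 10⁻³⁴ / 3.400 × 10⁻¹² = 1.949 × 10⁻²² kg·m/s.
KE = p²/(2m) = 2.858 × 10⁻¹⁸ J.
V = KE/2e = 2.858 × 10⁻¹⁸ / (2 × 1.602 × 10⁻¹⁹) = 8.92 V.

V = 8.92 V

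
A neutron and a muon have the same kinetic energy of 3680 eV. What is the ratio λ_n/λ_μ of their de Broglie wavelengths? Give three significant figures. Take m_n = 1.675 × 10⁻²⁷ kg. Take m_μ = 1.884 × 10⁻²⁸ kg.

λ_n/λ_μ = 0.335

At fixed KE, p = √(2mKE) so λ = h/p ∝ 1/√m.
λ_n/λ_μ = √(m_μ/m_n) = √(1.884 × 10⁻²⁸/1.675 × 10⁻²⁷) = √(0.1125) = 0.335.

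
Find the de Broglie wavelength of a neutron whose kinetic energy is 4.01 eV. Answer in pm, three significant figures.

λ = 14.3 pm

KE = 4.01 eV = 6.424 × 10⁻¹⁹ J.
p = √(2mKE) = √(2 × 1.675 × 10⁻²⁷ × 6.424 × 10⁻¹⁹) = 4.639 × 10⁻²³ kg·m/s.
λ = h/p = 6.626 × 10⁻³⁴ / 4.639 × 10⁻²³ = 1.43 × 10⁻¹¹ m = 14.3 pm.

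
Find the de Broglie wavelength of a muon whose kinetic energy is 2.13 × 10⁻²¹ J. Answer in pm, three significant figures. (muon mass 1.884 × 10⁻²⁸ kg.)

p = √(2mKE) = √(2 × 1.884 × 10⁻²⁸ × 2.130 × 10⁻²¹) = 8.959 × 10⁻²⁵ kg·m/s.
λ = h/p = 6.626 × 10⁻³⁴ / 8.959 × 10⁻²⁵ = 7.40 × 10⁻¹⁰ m = 740 pm.

λ = 740 pm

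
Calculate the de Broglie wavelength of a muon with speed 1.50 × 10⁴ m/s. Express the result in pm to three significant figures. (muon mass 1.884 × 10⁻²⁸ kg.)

p = mv = 1.884 × 10⁻²⁸ × 1.50 × 10⁴ = 2.826 × 10⁻²⁴ kg·m/s.
λ = h/p = 6.626 × 10⁻³⁴ / 2.826 × 10⁻²⁴ = 2.34 × 10⁻¹⁰ m = 234 pm.

λ = 234 pm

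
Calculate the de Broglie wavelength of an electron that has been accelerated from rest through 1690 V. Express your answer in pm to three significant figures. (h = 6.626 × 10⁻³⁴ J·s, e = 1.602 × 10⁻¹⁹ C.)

λ = 29.8 pm

KE = eV = 1.602 × 10⁻¹⁹ × 1690 = 2.707 × 10⁻¹⁶ J.
p = √(2mKE) = √(2 × 9.109 × 10⁻³¹ × 2.707 × 10⁻¹⁶) = 2.221 × 10⁻²³ kg·m/s.
λ = h/p = 6.626 × 10⁻³⁴ / 2.221 × 10⁻²³ = 2.98 × 10⁻¹¹ m = 29.8 pm.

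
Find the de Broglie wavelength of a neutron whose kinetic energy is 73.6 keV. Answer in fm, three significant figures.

λ = 105 fm

KE = 73.6 keV = 1.179 × 10⁻¹⁴ J.
p = √(2mKE) = √(2 × 1.675 × 10⁻²⁷ × 1.179 × 10⁻¹⁴) = 6.285 × 10⁻²¹ kg·m/s.
λ = h/p = 6.626 × 10⁻³⁴ / 6.285 × 10⁻²¹ = 1.05 × 10⁻¹³ m = 105 fm.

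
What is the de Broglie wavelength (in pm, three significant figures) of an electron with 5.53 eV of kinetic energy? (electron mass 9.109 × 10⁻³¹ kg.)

λ = 522 pm

KE = 5.53 eV = 8.859 × 10⁻¹⁹ J.
p = √(2mKE) = √(2 × 9.109 × 10⁻³¹ × 8.859 × 10⁻¹⁹) = 1.270 × 10⁻²⁴ kg·m/s.
λ = h/p = 6.626 × 10⁻³⁴ / 1.270 × 10⁻²⁴ = 5.22 × 10⁻¹⁰ m = 522 pm.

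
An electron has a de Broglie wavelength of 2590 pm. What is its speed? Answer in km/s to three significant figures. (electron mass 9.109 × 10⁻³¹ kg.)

v = 281 km/s

p = h/λ = 6.626 × 10⁻³⁴ / 2.590 × 10⁻⁹ = 2.558 × 10⁻²⁵ kg·m/s.
v = p/m = 2.558 × 10⁻²⁵ / 9.109 × 10⁻³¹ = 2.81 × 10⁵ m/s = 281 km/s.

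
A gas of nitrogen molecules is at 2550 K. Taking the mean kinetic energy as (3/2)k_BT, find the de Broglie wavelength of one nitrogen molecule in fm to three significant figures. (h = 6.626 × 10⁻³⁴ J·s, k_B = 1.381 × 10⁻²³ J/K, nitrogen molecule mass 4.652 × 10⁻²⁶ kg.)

λ = 9450 fm

KE = (3/2)k_BT = 1.5 × 1.381 × 10⁻²³ × 2550 = 5.282 × 10⁻²⁰ J.
p = √(2mKE) = √(2 × 4.652 × 10⁻²⁶ × 5.282 × 10⁻²⁰) = 7.010 × 10⁻²³ kg·m/s.
λ = h/p = 9.45 × 10⁻¹² m = 9450 fm.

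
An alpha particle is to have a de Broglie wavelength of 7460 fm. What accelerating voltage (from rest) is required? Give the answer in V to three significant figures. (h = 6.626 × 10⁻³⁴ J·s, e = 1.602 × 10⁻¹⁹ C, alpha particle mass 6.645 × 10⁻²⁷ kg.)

p = h/λ = 6.626 × 10⁻³⁴ / 7.460 × 10⁻¹² = 8.882 × 10⁻²³ kg·m/s.
KE = p²/(2m) = 5.936 × 10⁻¹⁹ J.
V = KE/2e = 5.936 × 10⁻¹⁹ / (2 × 1.602 × 10⁻¹⁹) = 1.85 V.

V = 1.85 V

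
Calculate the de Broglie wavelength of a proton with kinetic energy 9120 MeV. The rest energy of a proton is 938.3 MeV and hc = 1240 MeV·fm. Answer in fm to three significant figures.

λ = 0.124 fm

Total energy E = KE + m₀c² = 9120 + 938.3 = 10058.3 MeV.
(pc)² = E² − (m₀c²)² = (10058.3)² − (938.3)² = 1.003 × 10⁸ MeV², so pc = 1.001 × 10⁴ MeV.
λ = hc/(pc) = 1240 MeV·fm / 1.001 × 10⁴ MeV = 0.124 fm.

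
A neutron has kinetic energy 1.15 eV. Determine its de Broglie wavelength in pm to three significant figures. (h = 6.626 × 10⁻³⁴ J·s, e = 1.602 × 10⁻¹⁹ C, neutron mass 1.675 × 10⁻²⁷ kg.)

KE = 1.15 eV = 1.842 × 10⁻¹⁹ J.
p = √(2mKE) = √(2 × 1.675 × 10⁻²⁷ × 1.842 × 10⁻¹⁹) = 2.484 × 10⁻²³ kg·m/s.
λ = h/p = 6.626 × 10⁻³⁴ / 2.484 × 10⁻²³ = 2.67 × 10⁻¹¹ m = 26.7 pm.

λ = 26.7 pm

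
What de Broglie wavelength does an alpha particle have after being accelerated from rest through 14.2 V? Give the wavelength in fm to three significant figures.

KE = 2eV = 2 × 1.602 × 10⁻¹⁹ × 14.20 = 4.550 × 10⁻¹⁸ J.
p = √(2mKE) = √(2 × 6.645 × 10⁻²⁷ × 4.550 × 10⁻¹⁸) = 2.459 × 10⁻²² kg·m/s.
λ = h/p = 6.626 × 10⁻³⁴ / 2.459 × 10⁻²² = 2.69 × 10⁻¹² m = 2690 fm.

λ = 2690 fm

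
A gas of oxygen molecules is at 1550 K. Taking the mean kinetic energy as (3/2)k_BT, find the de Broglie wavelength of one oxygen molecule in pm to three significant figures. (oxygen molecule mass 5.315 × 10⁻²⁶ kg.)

λ = 11.3 pm

KE = (3/2)k_BT = 1.5 × 1.381 × 10⁻²³ × 1550 = 3.211 × 10⁻²⁰ J.
p = √(2mKE) = √(2 × 5.315 × 10⁻²⁶ × 3.211 × 10⁻²⁰) = 5.842 × 10⁻²³ kg·m/s.
λ = h/p = 1.13 × 10⁻¹¹ m = 11.3 pm.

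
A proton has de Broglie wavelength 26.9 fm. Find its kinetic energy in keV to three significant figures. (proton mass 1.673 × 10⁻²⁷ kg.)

KE = 1130 keV

p = h/λ = 6.626 × 10⁻³⁴ / 2.690 × 10⁻¹⁴ = 2.463 × 10⁻²⁰ kg·m/s.
KE = p²/(2m) = (2.463 × 10⁻²⁰)² / (2 × 1.673 × 10⁻²⁷) = 1.813 × 10⁻¹³ J = 1130 keV.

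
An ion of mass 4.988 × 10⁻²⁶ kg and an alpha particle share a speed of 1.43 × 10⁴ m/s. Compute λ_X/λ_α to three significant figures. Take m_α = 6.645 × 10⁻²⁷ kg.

λ_X/λ_α = 0.133

At fixed v, p = mv so λ = h/(mv) ∝ 1/m.
λ_X/λ_α = m_α/m_X = 6.645 × 10⁻²⁷/4.988 × 10⁻²⁶ = 0.133.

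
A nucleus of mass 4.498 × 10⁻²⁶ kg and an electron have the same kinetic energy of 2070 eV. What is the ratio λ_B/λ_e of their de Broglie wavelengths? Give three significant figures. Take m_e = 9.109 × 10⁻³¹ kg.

At fixed KE, p = √(2mKE) so λ = h/p ∝ 1/√m.
λ_B/λ_e = √(m_e/m_B) = √(9.109 × 10⁻³¹/4.498 × 10⁻²⁶) = √(2.025 × 10⁻⁵) = 4.50 × 10⁻³.

λ_B/λ_e = 4.50 × 10⁻³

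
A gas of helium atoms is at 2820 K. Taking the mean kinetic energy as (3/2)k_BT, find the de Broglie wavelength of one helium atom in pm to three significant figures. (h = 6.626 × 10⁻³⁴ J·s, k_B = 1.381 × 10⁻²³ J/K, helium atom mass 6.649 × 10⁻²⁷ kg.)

λ = 23.8 pm

KE = (3/2)k_BT = 1.5 × 1.381 × 10⁻²³ × 2820 = 5.842 × 10⁻²⁰ J.
p = √(2mKE) = √(2 × 6.649 × 10⁻²⁷ × 5.842 × 10⁻²⁰) = 2.787 × 10⁻²³ kg·m/s.
λ = h/p = 2.38 × 10⁻¹¹ m = 23.8 pm.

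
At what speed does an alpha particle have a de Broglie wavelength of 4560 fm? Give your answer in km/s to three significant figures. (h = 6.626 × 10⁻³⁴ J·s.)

p = h/λ = 6.626 × 10⁻³⁴ / 4.560 × 10⁻¹² = 1.453 × 10⁻²² kg·m/s.
v = p/m = 1.453 × 10⁻²² / 6.645 × 10⁻²⁷ = 2.19 × 10⁴ m/s = 21.9 km/s.

v = 21.9 km/s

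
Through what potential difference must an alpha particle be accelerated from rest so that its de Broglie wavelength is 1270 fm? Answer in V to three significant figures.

V = 63.9 V

p = h/λ = 6.626 × 10⁻³⁴ / 1.270 × 10⁻¹² = 5.217 × 10⁻²² kg·m/s.
KE = p²/(2m) = 2.048 × 10⁻¹⁷ J.
V = KE/2e = 2.048 × 10⁻¹⁷ / (2 × 1.602 × 10⁻¹⁹) = 63.9 V.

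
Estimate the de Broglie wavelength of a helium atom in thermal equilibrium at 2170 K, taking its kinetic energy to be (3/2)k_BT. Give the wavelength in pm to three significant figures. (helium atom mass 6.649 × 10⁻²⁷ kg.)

KE = (3/2)k_BT = 1.5 × 1.381 × 10⁻²³ × 2170 = 4.495 × 10⁻²⁰ J.
p = √(2mKE) = √(2 × 6.649 × 10⁻²⁷ × 4.495 × 10⁻²⁰) = 2.445 × 10⁻²³ kg·m/s.
λ = h/p = 2.71 × 10⁻¹¹ m = 27.1 pm.

λ = 27.1 pm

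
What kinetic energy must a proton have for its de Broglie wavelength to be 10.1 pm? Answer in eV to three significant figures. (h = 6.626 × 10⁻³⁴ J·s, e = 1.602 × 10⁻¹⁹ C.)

p = h/λ = 6.626 × 10⁻³⁴ / 1.010 × 10⁻¹¹ = 6.560 × 10⁻²³ kg·m/s.
KE = p²/(2m) = (6.560 × 10⁻²³)² / (2 × 1.673 × 10⁻²⁷) = 1.286 × 10⁻¹⁸ J = 8.03 eV.

KE = 8.03 eV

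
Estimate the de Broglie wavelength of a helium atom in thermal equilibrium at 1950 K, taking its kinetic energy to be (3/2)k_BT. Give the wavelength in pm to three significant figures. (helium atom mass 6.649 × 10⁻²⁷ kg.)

λ = 28.6 pm

KE = (3/2)k_BT = 1.5 × 1.381 × 10⁻²³ × 1950 = 4.039 × 10⁻²⁰ J.
p = √(2mKE) = √(2 × 6.649 × 10⁻²⁷ × 4.039 × 10⁻²⁰) = 2.318 × 10⁻²³ kg·m/s.
λ = h/p = 2.86 × 10⁻¹¹ m = 28.6 pm.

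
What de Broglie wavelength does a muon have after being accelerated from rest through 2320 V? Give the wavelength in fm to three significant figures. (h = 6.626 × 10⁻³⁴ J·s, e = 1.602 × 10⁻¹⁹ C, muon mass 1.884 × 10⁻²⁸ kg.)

KE = eV = 1.602 × 10⁻¹⁹ × 2320 = 3.717 × 10⁻¹⁶ J.
p = √(2mKE) = √(2 × 1.884 × 10⁻²⁸ × 3.717 × 10⁻¹⁶) = 3.742 × 10⁻²² kg·m/s.
λ = h/p = 6.626 × 10⁻³⁴ / 3.742 × 10⁻²² = 1.77 × 10⁻¹² m = 1770 fm.

λ = 1770 fm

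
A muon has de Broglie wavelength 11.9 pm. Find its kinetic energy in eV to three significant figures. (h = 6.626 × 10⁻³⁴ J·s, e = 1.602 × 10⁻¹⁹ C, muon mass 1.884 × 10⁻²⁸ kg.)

p = h/λ = 6.626 × 10⁻³⁴ / 1.190 × 10⁻¹¹ = 5.568 × 10⁻²³ kg·m/s.
KE = p²/(2m) = (5.568 × 10⁻²³)² / (2 × 1.884 × 10⁻²⁸) = 8.228 × 10⁻¹⁸ J = 51.4 eV.

KE = 51.4 eV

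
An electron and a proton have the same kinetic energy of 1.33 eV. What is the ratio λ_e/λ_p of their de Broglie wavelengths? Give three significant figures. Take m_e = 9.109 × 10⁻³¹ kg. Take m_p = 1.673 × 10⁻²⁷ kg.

λ_e/λ_p = 42.9

At fixed KE, p = √(2mKE) so λ = h/p ∝ 1/√m.
λ_e/λ_p = √(m_p/m_e) = √(1.673 × 10⁻²⁷/9.109 × 10⁻³¹) = √(1837) = 42.9.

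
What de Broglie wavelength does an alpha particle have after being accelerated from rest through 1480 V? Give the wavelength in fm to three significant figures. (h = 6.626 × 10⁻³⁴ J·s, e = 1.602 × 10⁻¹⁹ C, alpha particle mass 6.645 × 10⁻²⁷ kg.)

KE = 2eV = 2 × 1.602 × 10⁻¹⁹ × 1480 = 4.742 × 10⁻¹⁶ J.
p = √(2mKE) = √(2 × 6.645 × 10⁻²⁷ × 4.742 × 10⁻¹⁶) = 2.510 × 10⁻²¹ kg·m/s.
λ = h/p = 6.626 × 10⁻³⁴ / 2.510 × 10⁻²¹ = 2.64 × 10⁻¹³ m = 264 fm.

λ = 264 fm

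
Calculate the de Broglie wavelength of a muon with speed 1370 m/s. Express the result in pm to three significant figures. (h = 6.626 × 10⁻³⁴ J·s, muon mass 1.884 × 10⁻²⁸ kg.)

λ = 2570 pm

p = mv = 1.884 × 10⁻²⁸ × 1370 = 2.581 × 10⁻²⁵ kg·m/s.
λ = h/p = 6.626 × 10⁻³⁴ / 2.581 × 10⁻²⁵ = 2.57 × 10⁻⁹ m = 2570 pm.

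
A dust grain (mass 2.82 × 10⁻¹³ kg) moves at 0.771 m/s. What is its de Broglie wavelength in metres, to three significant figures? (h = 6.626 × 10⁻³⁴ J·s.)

λ = 3.05 × 10⁻²¹ m

p = mv = 2.82 × 10⁻¹³ × 0.771 = 2.174 × 10⁻¹³ kg·m/s.
λ = h/p = 6.626 × 10⁻³⁴ / 2.174 × 10⁻¹³ = 3.05 × 10⁻²¹ m.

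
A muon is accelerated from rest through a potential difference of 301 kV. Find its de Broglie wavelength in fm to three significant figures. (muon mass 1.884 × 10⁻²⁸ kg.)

KE = eV = 1.602 × 10⁻¹⁹ × 3.010 × 10⁵ = 4.822 × 10⁻¹⁴ J.
p = √(2mKE) = √(2 × 1.884 × 10⁻²⁸ × 4.822 × 10⁻¹⁴) = 4.263 × 10⁻²¹ kg·m/s.
λ = h/p = 6.626 × 10⁻³⁴ / 4.263 × 10⁻²¹ = 1.55 × 10⁻¹³ m = 155 fm.

λ = 155 fm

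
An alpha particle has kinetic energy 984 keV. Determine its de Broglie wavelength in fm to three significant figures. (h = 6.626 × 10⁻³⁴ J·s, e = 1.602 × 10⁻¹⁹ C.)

λ = 14.5 fm

KE = 984 keV = 1.576 × 10⁻¹³ J.
p = √(2mKE) = √(2 × 6.645 × 10⁻²⁷ × 1.576 × 10⁻¹³) = 4.577 × 10⁻²⁰ kg·m/s.
λ = h/p = 6.626 × 10⁻³⁴ / 4.577 × 10⁻²⁰ = 1.45 × 10⁻¹⁴ m = 14.5 fm.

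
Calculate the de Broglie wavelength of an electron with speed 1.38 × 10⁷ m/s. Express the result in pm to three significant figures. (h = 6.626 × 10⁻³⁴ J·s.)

p = mv = 9.109 × 10⁻³¹ × 1.38 × 10⁷ = 1.257 × 10⁻²³ kg·m/s.
λ = h/p = 6.626 × 10⁻³⁴ / 1.257 × 10⁻²³ = 5.27 × 10⁻¹¹ m = 52.7 pm.

λ = 52.7 pm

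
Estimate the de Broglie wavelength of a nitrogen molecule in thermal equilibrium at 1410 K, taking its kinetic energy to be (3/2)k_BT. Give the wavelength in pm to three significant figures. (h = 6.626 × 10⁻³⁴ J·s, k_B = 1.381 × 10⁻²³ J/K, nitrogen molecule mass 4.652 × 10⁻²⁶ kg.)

λ = 12.7 pm

KE = (3/2)k_BT = 1.5 × 1.381 × 10⁻²³ × 1410 = 2.921 × 10⁻²⁰ J.
p = √(2mKE) = √(2 × 4.652 × 10⁻²⁶ × 2.921 × 10⁻²⁰) = 5.213 × 10⁻²³ kg·m/s.
λ = h/p = 1.27 × 10⁻¹¹ m = 12.7 pm.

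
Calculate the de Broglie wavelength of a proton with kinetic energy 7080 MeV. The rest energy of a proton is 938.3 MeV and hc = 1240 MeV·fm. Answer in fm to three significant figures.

Total energy E = KE + m₀c² = 7080 + 938.3 = 8018.3 MeV.
(pc)² = E² − (m₀c²)² = (8018.3)² − (938.3)² = 6.341 × 10⁷ MeV², so pc = 7963 MeV.
λ = hc/(pc) = 1240 MeV·fm / 7963 MeV = 0.156 fm.

λ = 0.156 fm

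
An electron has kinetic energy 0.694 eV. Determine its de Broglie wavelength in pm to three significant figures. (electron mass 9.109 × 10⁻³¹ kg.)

λ = 1470 pm

KE = 0.694 eV = 1.112 × 10⁻¹⁹ J.
p = √(2mKE) = √(2 × 9.109 × 10⁻³¹ × 1.112 × 10⁻¹⁹) = 4.501 × 10⁻²⁵ kg·m/s.
λ = h/p = 6.626 × 10⁻³⁴ / 4.501 × 10⁻²⁵ = 1.47 × 10⁻⁹ m = 1470 pm.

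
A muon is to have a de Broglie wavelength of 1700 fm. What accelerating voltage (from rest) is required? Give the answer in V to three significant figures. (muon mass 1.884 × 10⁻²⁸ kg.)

V = 2520 V

p = h/λ = 6.626 × 10⁻³⁴ / 1.700 × 10⁻¹² = 3.898 × 10⁻²² kg·m/s.
KE = p²/(2m) = 4.032 × 10⁻¹⁶ J.
V = KE/e = 4.032 × 10⁻¹⁶ / (1.602 × 10⁻¹⁹) = 2520 V.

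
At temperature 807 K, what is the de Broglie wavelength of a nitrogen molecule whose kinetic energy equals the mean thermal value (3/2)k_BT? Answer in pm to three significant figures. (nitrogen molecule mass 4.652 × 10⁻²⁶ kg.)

KE = (3/2)k_BT = 1.5 × 1.381 × 10⁻²³ × 807 = 1.672 × 10⁻²⁰ J.
p = √(2mKE) = √(2 × 4.652 × 10⁻²⁶ × 1.672 × 10⁻²⁰) = 3.944 × 10⁻²³ kg·m/s.
λ = h/p = 1.68 × 10⁻¹¹ m = 16.8 pm.

λ = 16.8 pm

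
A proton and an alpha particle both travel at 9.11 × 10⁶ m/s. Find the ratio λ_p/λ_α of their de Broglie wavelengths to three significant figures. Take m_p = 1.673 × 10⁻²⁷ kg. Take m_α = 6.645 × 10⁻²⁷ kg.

λ_p/λ_α = 3.97

At fixed v, p = mv so λ = h/(mv) ∝ 1/m.
λ_p/λ_α = m_α/m_p = 6.645 × 10⁻²⁷/1.673 × 10⁻²⁷ = 3.97.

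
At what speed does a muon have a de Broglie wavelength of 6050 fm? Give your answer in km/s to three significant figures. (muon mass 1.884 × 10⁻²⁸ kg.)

v = 581 km/s

p = h/λ = 6.626 × 10⁻³⁴ / 6.050 × 10⁻¹² = 1.095 × 10⁻²² kg·m/s.
v = p/m = 1.095 × 10⁻²² / 1.884 × 10⁻²⁸ = 5.81 × 10⁵ m/s = 581 km/s.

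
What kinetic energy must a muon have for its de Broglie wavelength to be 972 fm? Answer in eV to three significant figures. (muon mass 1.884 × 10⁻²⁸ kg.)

p = h/λ = 6.626 × 10⁻³⁴ / 9.720 × 10⁻¹³ = 6.817 × 10⁻²² kg·m/s.
KE = p²/(2m) = (6.817 × 10⁻²²)² / (2 × 1.884 × 10⁻²⁸) = 1.233 × 10⁻¹⁵ J = 7700 eV.

KE = 7700 eV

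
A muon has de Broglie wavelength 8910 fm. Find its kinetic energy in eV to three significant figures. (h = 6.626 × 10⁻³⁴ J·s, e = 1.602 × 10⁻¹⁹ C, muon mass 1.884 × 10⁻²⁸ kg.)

p = h/λ = 6.626 × 10⁻³⁴ / 8.910 × 10⁻¹² = 7.437 × 10⁻²³ kg·m/s.
KE = p²/(2m) = (7.437 × 10⁻²³)² / (2 × 1.884 × 10⁻²⁸) = 1.468 × 10⁻¹⁷ J = 91.6 eV.

KE = 91.6 eV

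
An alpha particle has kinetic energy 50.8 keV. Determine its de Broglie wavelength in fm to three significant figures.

λ = 63.7 fm

KE = 50.8 keV = 8.138 × 10⁻¹⁵ J.
p = √(2mKE) = √(2 × 6.645 × 10⁻²⁷ × 8.138 × 10⁻¹⁵) = 1.040 × 10⁻²⁰ kg·m/s.
λ = h/p = 6.626 × 10⁻³⁴ / 1.040 × 10⁻²⁰ = 6.37 × 10⁻¹⁴ m = 63.7 fm.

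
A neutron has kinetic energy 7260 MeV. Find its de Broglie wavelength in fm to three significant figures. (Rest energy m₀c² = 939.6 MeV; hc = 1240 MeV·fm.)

λ = 0.152 fm

Total energy E = KE + m₀c² = 7260 + 939.6 = 8199.6 MeV.
(pc)² = E² − (m₀c²)² = (8199.6)² − (939.6)² = 6.635 × 10⁷ MeV², so pc = 8146 MeV.
λ = hc/(pc) = 1240 MeV·fm / 8146 MeV = 0.152 fm.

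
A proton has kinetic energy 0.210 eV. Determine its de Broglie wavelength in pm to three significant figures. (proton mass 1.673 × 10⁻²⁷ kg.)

KE = 0.210 eV = 3.364 × 10⁻²⁰ J.
p = √(2mKE) = √(2 × 1.673 × 10⁻²⁷ × 3.364 × 10⁻²⁰) = 1.061 × 10⁻²³ kg·m/s.
λ = h/p = 6.626 × 10⁻³⁴ / 1.061 × 10⁻²³ = 6.25 × 10⁻¹¹ m = 62.5 pm.

λ = 62.5 pm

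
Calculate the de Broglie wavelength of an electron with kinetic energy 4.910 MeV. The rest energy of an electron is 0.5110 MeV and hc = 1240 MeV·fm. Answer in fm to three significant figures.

λ = 230 fm

Total energy E = KE + m₀c² = 4.910 + 0.5110 = 5.4210 MeV.
(pc)² = E² − (m₀c²)² = (5.4210)² − (0.5110)² = 29.13 MeV², so pc = 5.397 MeV.
λ = hc/(pc) = 1240 MeV·fm / 5.397 MeV = 230 fm.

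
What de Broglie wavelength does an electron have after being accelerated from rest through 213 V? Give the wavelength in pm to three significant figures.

λ = 84.0 pm

KE = eV = 1.602 × 10⁻¹⁹ × 213.0 = 3.412 × 10⁻¹⁷ J.
p = √(2mKE) = √(2 × 9.109 × 10⁻³¹ × 3.412 × 10⁻¹⁷) = 7.884 × 10⁻²⁴ kg·m/s.
λ = h/p = 6.626 × 10⁻³⁴ / 7.884 × 10⁻²⁴ = 8.40 × 10⁻¹¹ m = 84.0 pm.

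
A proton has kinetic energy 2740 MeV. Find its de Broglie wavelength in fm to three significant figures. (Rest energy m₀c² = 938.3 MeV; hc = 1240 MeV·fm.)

λ = 0.349 fm

Total energy E = KE + m₀c² = 2740 + 938.3 = 3678.3 MeV.
(pc)² = E² − (m₀c²)² = (3678.3)² − (938.3)² = 1.265 × 10⁷ MeV², so pc = 3557 MeV.
λ = hc/(pc) = 1240 MeV·fm / 3557 MeV = 0.349 fm.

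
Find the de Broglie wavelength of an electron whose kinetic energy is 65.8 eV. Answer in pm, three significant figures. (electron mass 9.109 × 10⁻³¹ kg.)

λ = 151 pm

KE = 65.8 eV = 1.054 × 10⁻¹⁷ J.
p = √(2mKE) = √(2 × 9.109 × 10⁻³¹ × 1.054 × 10⁻¹⁷) = 4.382 × 10⁻²⁴ kg·m/s.
λ = h/p = 6.626 × 10⁻³⁴ / 4.382 × 10⁻²⁴ = 1.51 × 10⁻¹⁰ m = 151 pm.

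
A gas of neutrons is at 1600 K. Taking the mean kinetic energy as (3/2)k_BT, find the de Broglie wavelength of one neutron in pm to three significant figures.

KE = (3/2)k_BT = 1.5 × 1.381 × 10⁻²³ × 1600 = 3.314 × 10⁻²⁰ J.
p = √(2mKE) = √(2 × 1.675 × 10⁻²⁷ × 3.314 × 10⁻²⁰) = 1.054 × 10⁻²³ kg·m/s.
λ = h/p = 6.29 × 10⁻¹¹ m = 62.9 pm.

λ = 62.9 pm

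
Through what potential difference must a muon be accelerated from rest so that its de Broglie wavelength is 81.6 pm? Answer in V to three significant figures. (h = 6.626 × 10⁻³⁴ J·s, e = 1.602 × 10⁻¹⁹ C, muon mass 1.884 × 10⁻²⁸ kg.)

V = 1.09 V

p = h/λ = 6.626 × 10⁻³⁴ / 8.160 × 10⁻¹¹ = 8.120 × 10⁻²⁴ kg·m/s.
KE = p²/(2m) = 1.750 × 10⁻¹⁹ J.
V = KE/e = 1.750 × 10⁻¹⁹ / (1.602 × 10⁻¹⁹) = 1.09 V.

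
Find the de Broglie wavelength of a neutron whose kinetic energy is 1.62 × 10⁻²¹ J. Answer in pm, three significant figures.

p = √(2mKE) = √(2 × 1.675 × 10⁻²⁷ × 1.620 × 10⁻²¹) = 2.330 × 10⁻²⁴ kg·m/s.
λ = h/p = 6.626 × 10⁻³⁴ / 2.330 × 10⁻²⁴ = 2.84 × 10⁻¹⁰ m = 284 pm.

λ = 284 pm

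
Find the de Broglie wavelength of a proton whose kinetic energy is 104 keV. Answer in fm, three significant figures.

KE = 104 keV = 1.666 × 10⁻¹⁴ J.
p = √(2mKE) = √(2 × 1.673 × 10⁻²⁷ × 1.666 × 10⁻¹⁴) = 7.466 × 10⁻²¹ kg·m/s.
λ = h/p = 6.626 × 10⁻³⁴ / 7.466 × 10⁻²¹ = 8.87 × 10⁻¹⁴ m = 88.7 fm.

λ = 88.7 fm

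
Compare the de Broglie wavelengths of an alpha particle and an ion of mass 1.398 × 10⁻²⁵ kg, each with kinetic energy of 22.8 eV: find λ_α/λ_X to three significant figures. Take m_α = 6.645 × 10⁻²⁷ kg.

λ_α/λ_X = 4.59

At fixed KE, p = √(2mKE) so λ = h/p ∝ 1/√m.
λ_α/λ_X = √(m_X/m_α) = √(1.398 × 10⁻²⁵/6.645 × 10⁻²⁷) = √(21.04) = 4.59.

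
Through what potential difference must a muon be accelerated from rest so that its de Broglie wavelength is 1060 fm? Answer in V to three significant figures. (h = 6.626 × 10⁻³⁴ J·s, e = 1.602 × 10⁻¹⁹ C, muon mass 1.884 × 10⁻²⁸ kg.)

V = 6470 V

p = h/λ = 6.626 × 10⁻³⁴ / 1.060 × 10⁻¹² = 6.251 × 10⁻²² kg·m/s.
KE = p²/(2m) = 1.037 × 10⁻¹⁵ J.
V = KE/e = 1.037 × 10⁻¹⁵ / (1.602 × 10⁻¹⁹) = 6470 V.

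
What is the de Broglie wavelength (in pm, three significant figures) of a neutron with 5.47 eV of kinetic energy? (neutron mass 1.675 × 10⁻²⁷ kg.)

λ = 12.2 pm

KE = 5.47 eV = 8.763 × 10⁻¹⁹ J.
p = √(2mKE) = √(2 × 1.675 × 10⁻²⁷ × 8.763 × 10⁻¹⁹) = 5.418 × 10⁻²³ kg·m/s.
λ = h/p = 6.626 × 10⁻³⁴ / 5.418 × 10⁻²³ = 1.22 × 10⁻¹¹ m = 12.2 pm.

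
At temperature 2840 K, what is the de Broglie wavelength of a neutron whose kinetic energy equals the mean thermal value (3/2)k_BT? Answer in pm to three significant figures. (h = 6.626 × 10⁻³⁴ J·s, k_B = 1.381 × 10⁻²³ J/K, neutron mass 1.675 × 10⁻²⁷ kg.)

λ = 47.2 pm

KE = (3/2)k_BT = 1.5 × 1.381 × 10⁻²³ × 2840 = 5.883 × 10⁻²⁰ J.
p = √(2mKE) = √(2 × 1.675 × 10⁻²⁷ × 5.883 × 10⁻²⁰) = 1.404 × 10⁻²³ kg·m/s.
λ = h/p = 4.72 × 10⁻¹¹ m = 47.2 pm.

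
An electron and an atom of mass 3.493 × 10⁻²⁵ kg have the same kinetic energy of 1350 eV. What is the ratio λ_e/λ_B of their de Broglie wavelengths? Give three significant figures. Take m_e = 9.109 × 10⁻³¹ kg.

At fixed KE, p = √(2mKE) so λ = h/p ∝ 1/√m.
λ_e/λ_B = √(m_B/m_e) = √(3.493 × 10⁻²⁵/9.109 × 10⁻³¹) = √(3.835 × 10⁵) = 619.

λ_e/λ_B = 619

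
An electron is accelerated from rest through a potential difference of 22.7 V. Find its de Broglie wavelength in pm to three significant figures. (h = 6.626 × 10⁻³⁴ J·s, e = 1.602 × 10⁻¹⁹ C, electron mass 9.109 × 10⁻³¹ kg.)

KE = eV = 1.602 × 10⁻¹⁹ × 22.70 = 3.637 × 10⁻¹⁸ J.
p = √(2mKE) = √(2 × 9.109 × 10⁻³¹ × 3.637 × 10⁻¹⁸) = 2.574 × 10⁻²⁴ kg·m/s.
λ = h/p = 6.626 × 10⁻³⁴ / 2.574 × 10⁻²⁴ = 2.57 × 10⁻¹⁰ m = 257 pm.

λ = 257 pm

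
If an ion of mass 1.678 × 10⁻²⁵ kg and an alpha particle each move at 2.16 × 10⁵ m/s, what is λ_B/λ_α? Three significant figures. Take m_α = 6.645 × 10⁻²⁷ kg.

λ_B/λ_α = 0.0396

At fixed v, p = mv so λ = h/(mv) ∝ 1/m.
λ_B/λ_α = m_α/m_B = 6.645 × 10⁻²⁷/1.678 × 10⁻²⁵ = 0.0396.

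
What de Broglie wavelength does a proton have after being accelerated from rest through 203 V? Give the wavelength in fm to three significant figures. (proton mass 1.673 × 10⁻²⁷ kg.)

λ = 2010 fm

KE = eV = 1.602 × 10⁻¹⁹ × 203.0 = 3.252 × 10⁻¹⁷ J.
p = √(2mKE) = √(2 × 1.673 × 10⁻²⁷ × 3.252 × 10⁻¹⁷) = 3.299 × 10⁻²² kg·m/s.
λ = h/p = 6.626 × 10⁻³⁴ / 3.299 × 10⁻²² = 2.01 × 10⁻¹² m = 2010 fm.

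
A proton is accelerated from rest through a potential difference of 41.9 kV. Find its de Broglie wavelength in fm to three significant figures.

KE = eV = 1.602 × 10⁻¹⁹ × 4.190 × 10⁴ = 6.712 × 10⁻¹⁵ J.
p = √(2mKE) = √(2 × 1.673 × 10⁻²⁷ × 6.712 × 10⁻¹⁵) = 4.739 × 10⁻²¹ kg·m/s.
λ = h/p = 6.626 × 10⁻³⁴ / 4.739 × 10⁻²¹ = 1.40 × 10⁻¹³ m = 140 fm.

λ = 140 fm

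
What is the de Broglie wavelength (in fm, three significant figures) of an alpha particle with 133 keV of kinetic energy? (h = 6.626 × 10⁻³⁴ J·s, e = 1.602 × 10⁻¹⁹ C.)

KE = 133 keV = 2.131 × 10⁻¹⁴ J.
p = √(2mKE) = √(2 × 6.645 × 10⁻²⁷ × 2.131 × 10⁻¹⁴) = 1.683 × 10⁻²⁰ kg·m/s.
λ = h/p = 6.626 × 10⁻³⁴ / 1.683 × 10⁻²⁰ = 3.94 × 10⁻¹⁴ m = 39.4 fm.

λ = 39.4 fm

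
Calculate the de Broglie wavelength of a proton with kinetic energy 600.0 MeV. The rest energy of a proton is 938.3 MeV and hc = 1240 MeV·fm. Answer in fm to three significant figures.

λ = 1.02 fm

Total energy E = KE + m₀c² = 600.0 + 938.3 = 1538.3 MeV.
(pc)² = E² − (m₀c²)² = (1538.3)² − (938.3)² = 1.486 × 10⁶ MeV², so pc = 1219 MeV.
λ = hc/(pc) = 1240 MeV·fm / 1219 MeV = 1.02 fm.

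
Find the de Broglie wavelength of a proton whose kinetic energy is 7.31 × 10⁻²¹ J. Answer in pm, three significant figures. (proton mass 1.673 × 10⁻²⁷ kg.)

λ = 134 pm

p = √(2mKE) = √(2 × 1.673 × 10⁻²⁷ × 7.310 × 10⁻²¹) = 4.946 × 10⁻²⁴ kg·m/s.
λ = h/p = 6.626 × 10⁻³⁴ / 4.946 × 10⁻²⁴ = 1.34 × 10⁻¹⁰ m = 134 pm.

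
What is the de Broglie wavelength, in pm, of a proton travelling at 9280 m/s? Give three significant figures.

λ = 42.7 pm

p = mv = 1.673 × 10⁻²⁷ × 9280 = 1.553 × 10⁻²³ kg·m/s.
λ = h/p = 6.626 × 10⁻³⁴ / 1.553 × 10⁻²³ = 4.27 × 10⁻¹¹ m = 42.7 pm.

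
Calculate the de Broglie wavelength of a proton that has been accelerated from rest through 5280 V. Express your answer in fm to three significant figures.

λ = 394 fm

KE = eV = 1.602 × 10⁻¹⁹ × 5280 = 8.459 × 10⁻¹⁶ J.
p = √(2mKE) = √(2 × 1.673 × 10⁻²⁷ × 8.459 × 10⁻¹⁶) = 1.682 × 10⁻²¹ kg·m/s.
λ = h/p = 6.626 × 10⁻³⁴ / 1.682 × 10⁻²¹ = 3.94 × 10⁻¹³ m = 394 fm.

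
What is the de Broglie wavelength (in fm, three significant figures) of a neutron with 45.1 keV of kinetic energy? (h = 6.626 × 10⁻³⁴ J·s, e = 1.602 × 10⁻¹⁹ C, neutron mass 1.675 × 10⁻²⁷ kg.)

λ = 135 fm

KE = 45.1 keV = 7.225 × 10⁻¹⁵ J.
p = √(2mKE) = √(2 × 1.675 × 10⁻²⁷ × 7.225 × 10⁻¹⁵) = 4.920 × 10⁻²¹ kg·m/s.
λ = h/p = 6.626 × 10⁻³⁴ / 4.920 × 10⁻²¹ = 1.35 × 10⁻¹³ m = 135 fm.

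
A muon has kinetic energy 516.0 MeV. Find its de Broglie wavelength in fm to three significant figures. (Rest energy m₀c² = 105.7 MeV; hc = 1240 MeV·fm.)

Total energy E = KE + m₀c² = 516.0 + 105.7 = 621.7 MeV.
(pc)² = E² − (m₀c²)² = (621.7)² − (105.7)² = 3.753 × 10⁵ MeV², so pc = 612.6 MeV.
λ = hc/(pc) = 1240 MeV·fm / 612.6 MeV = 2.02 fm.

λ = 2.02 fm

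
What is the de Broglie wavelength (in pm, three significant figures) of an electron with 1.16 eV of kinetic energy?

KE = 1.16 eV = 1.858 × 10⁻¹⁹ J.
p = √(2mKE) = √(2 × 9.109 × 10⁻³¹ × 1.858 × 10⁻¹⁹) = 5.818 × 10⁻²⁵ kg·m/s.
λ = h/p = 6.626 × 10⁻³⁴ / 5.818 × 10⁻²⁵ = 1.14 × 10⁻⁹ m = 1140 pm.

λ = 1140 pm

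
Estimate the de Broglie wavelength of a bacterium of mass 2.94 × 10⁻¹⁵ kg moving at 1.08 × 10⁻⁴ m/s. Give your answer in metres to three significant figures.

p = mv = 2.94 × 10⁻¹⁵ × 1.08 × 10⁻⁴ = 3.175 × 10⁻¹⁹ kg·m/s.
λ = h/p = 6.626 × 10⁻³⁴ / 3.175 × 10⁻¹⁹ = 2.09 × 10⁻¹⁵ m.

λ = 2.09 × 10⁻¹⁵ m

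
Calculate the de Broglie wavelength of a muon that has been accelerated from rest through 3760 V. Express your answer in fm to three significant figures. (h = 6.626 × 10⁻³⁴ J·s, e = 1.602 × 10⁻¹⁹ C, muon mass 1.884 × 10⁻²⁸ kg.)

λ = 1390 fm

KE = eV = 1.602 × 10⁻¹⁹ × 3760 = 6.024 × 10⁻¹⁶ J.
p = √(2mKE) = √(2 × 1.884 × 10⁻²⁸ × 6.024 × 10⁻¹⁶) = 4.764 × 10⁻²² kg·m/s.
λ = h/p = 6.626 × 10⁻³⁴ / 4.764 × 10⁻²² = 1.39 × 10⁻¹² m = 1390 fm.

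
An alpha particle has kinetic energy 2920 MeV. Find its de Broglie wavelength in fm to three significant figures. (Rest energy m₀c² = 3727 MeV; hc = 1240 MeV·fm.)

Total energy E = KE + m₀c² = 2920 + 3727 = 6647 MeV.
(pc)² = E² − (m₀c²)² = (6647)² − (3727)² = 3.029 × 10⁷ MeV², so pc = 5504 MeV.
λ = hc/(pc) = 1240 MeV·fm / 5504 MeV = 0.225 fm.

λ = 0.225 fm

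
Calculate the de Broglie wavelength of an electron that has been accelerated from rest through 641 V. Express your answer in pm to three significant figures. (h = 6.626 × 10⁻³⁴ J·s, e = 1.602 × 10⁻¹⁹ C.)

λ = 48.4 pm

KE = eV = 1.602 × 10⁻¹⁹ × 641.0 = 1.027 × 10⁻¹⁶ J.
p = √(2mKE) = √(2 × 9.109 × 10⁻³¹ × 1.027 × 10⁻¹⁶) = 1.368 × 10⁻²³ kg·m/s.
λ = h/p = 6.626 × 10⁻³⁴ / 1.368 × 10⁻²³ = 4.84 × 10⁻¹¹ m = 48.4 pm.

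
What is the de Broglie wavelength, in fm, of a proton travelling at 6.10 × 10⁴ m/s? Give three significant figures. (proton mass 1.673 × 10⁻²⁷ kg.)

p = mv = 1.673 × 10⁻²⁷ × 6.10 × 10⁴ = 1.021 × 10⁻²² kg·m/s.
λ = h/p = 6.626 × 10⁻³⁴ / 1.021 × 10⁻²² = 6.49 × 10⁻¹² m = 6490 fm.

λ = 6490 fm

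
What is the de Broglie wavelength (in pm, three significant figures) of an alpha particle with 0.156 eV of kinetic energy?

λ = 36.4 pm

KE = 0.156 eV = 2.499 × 10⁻²⁰ J.
p = √(2mKE) = √(2 × 6.645 × 10⁻²⁷ × 2.499 × 10⁻²⁰) = 1.822 × 10⁻²³ kg·m/s.
λ = h/p = 6.626 × 10⁻³⁴ / 1.822 × 10⁻²³ = 3.64 × 10⁻¹¹ m = 36.4 pm.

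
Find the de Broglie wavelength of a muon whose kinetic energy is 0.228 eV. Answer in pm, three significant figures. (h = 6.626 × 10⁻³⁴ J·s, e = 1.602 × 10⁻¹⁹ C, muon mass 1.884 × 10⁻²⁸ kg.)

KE = 0.228 eV = 3.653 × 10⁻²⁰ J.
p = √(2mKE) = √(2 × 1.884 × 10⁻²⁸ × 3.653 × 10⁻²⁰) = 3.710 × 10⁻²⁴ kg·m/s.
λ = h/p = 6.626 × 10⁻³⁴ / 3.710 × 10⁻²⁴ = 1.79 × 10⁻¹⁰ m = 179 pm.

λ = 179 pm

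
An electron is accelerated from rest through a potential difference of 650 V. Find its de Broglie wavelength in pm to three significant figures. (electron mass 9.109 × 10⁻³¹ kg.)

λ = 48.1 pm

KE = eV = 1.602 × 10⁻¹⁹ × 650.0 = 1.041 × 10⁻¹⁶ J.
p = √(2mKE) = √(2 × 9.109 × 10⁻³¹ × 1.041 × 10⁻¹⁶) = 1.377 × 10⁻²³ kg·m/s.
λ = h/p = 6.626 × 10⁻³⁴ / 1.377 × 10⁻²³ = 4.81 × 10⁻¹¹ m = 48.1 pm.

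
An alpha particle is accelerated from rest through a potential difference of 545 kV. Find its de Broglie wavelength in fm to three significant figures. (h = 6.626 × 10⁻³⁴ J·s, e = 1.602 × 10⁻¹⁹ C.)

λ = 13.8 fm

KE = 2eV = 2 × 1.602 × 10⁻¹⁹ × 5.450 × 10⁵ = 1.746 × 10⁻¹³ J.
p = √(2mKE) = √(2 × 6.645 × 10⁻²⁷ × 1.746 × 10⁻¹³) = 4.817 × 10⁻²⁰ kg·m/s.
λ = h/p = 6.626 × 10⁻³⁴ / 4.817 × 10⁻²⁰ = 1.38 × 10⁻¹⁴ m = 13.8 fm.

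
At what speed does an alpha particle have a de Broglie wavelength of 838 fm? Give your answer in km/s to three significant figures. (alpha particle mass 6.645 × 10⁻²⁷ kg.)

v = 119 km/s

p = h/λ = 6.626 × 10⁻³⁴ / 8.380 × 10⁻¹³ = 7.907 × 10⁻²² kg·m/s.
v = p/m = 7.907 × 10⁻²² / 6.645 × 10⁻²⁷ = 1.19 × 10⁵ m/s = 119 km/s.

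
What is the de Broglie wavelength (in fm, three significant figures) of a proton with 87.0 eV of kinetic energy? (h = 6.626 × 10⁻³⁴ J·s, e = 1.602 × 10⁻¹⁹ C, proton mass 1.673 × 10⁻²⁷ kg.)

λ = 3070 fm

KE = 87.0 eV = 1.394 × 10⁻¹⁷ J.
p = √(2mKE) = √(2 × 1.673 × 10⁻²⁷ × 1.394 × 10⁻¹⁷) = 2.160 × 10⁻²² kg·m/s.
λ = h/p = 6.626 × 10⁻³⁴ / 2.160 × 10⁻²² = 3.07 × 10⁻¹² m = 3070 fm.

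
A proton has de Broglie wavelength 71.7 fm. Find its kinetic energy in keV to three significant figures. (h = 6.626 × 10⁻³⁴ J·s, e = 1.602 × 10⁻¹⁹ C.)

KE = 159 keV

p = h/λ = 6.626 × 10⁻³⁴ / 7.170 × 10⁻¹⁴ = 9.241 × 10⁻²¹ kg·m/s.
KE = p²/(2m) = (9.241 × 10⁻²¹)² / (2 × 1.673 × 10⁻²⁷) = 2.552 × 10⁻¹⁴ J = 159 keV.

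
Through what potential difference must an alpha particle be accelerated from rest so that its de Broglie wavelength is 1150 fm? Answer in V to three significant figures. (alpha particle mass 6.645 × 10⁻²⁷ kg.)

V = 78.0 V

p = h/λ = 6.626 × 10⁻³⁴ / 1.150 × 10⁻¹² = 5.762 × 10⁻²² kg·m/s.
KE = p²/(2m) = 2.498 × 10⁻¹⁷ J.
V = KE/2e = 2.498 × 10⁻¹⁷ / (2 × 1.602 × 10⁻¹⁹) = 78.0 V.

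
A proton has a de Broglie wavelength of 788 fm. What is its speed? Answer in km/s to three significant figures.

p = h/λ = 6.626 × 10⁻³⁴ / 7.880 × 10⁻¹³ = 8.409 × 10⁻²² kg·m/s.
v = p/m = 8.409 × 10⁻²² / 1.673 × 10⁻²⁷ = 5.03 × 10⁵ m/s = 503 km/s.

v = 503 km/s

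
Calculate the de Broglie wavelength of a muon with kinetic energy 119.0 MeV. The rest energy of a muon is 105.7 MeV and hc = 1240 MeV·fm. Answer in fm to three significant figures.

Total energy E = KE + m₀c² = 119.0 + 105.7 = 224.7 MeV.
(pc)² = E² − (m₀c²)² = (224.7)² − (105.7)² = 3.932 × 10⁴ MeV², so pc = 198.3 MeV.
λ = hc/(pc) = 1240 MeV·fm / 198.3 MeV = 6.25 fm.

λ = 6.25 fm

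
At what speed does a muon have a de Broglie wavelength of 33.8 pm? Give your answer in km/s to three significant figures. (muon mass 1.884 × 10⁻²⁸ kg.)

v = 104 km/s

p = h/λ = 6.626 × 10⁻³⁴ / 3.380 × 10⁻¹¹ = 1.960 × 10⁻²³ kg·m/s.
v = p/m = 1.960 × 10⁻²³ / 1.884 × 10⁻²⁸ = 1.04 × 10⁵ m/s = 104 km/s.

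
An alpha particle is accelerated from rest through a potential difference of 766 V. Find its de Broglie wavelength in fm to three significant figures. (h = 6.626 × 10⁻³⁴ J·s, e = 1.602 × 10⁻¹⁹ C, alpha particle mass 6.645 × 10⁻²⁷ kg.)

λ = 367 fm

KE = 2eV = 2 × 1.602 × 10⁻¹⁹ × 766.0 = 2.454 × 10⁻¹⁶ J.
p = √(2mKE) = √(2 × 6.645 × 10⁻²⁷ × 2.454 × 10⁻¹⁶) = 1.806 × 10⁻²¹ kg·m/s.
λ = h/p = 6.626 × 10⁻³⁴ / 1.806 × 10⁻²¹ = 3.67 × 10⁻¹³ m = 367 fm.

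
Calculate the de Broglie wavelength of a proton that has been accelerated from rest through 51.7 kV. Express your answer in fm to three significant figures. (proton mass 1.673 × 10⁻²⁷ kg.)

KE = eV = 1.602 × 10⁻¹⁹ × 5.170 × 10⁴ = 8.282 × 10⁻¹⁵ J.
p = √(2mKE) = √(2 × 1.673 × 10⁻²⁷ × 8.282 × 10⁻¹⁵) = 5.264 × 10⁻²¹ kg·m/s.
λ = h/p = 6.626 × 10⁻³⁴ / 5.264 × 10⁻²¹ = 1.26 × 10⁻¹³ m = 126 fm.

λ = 126 fm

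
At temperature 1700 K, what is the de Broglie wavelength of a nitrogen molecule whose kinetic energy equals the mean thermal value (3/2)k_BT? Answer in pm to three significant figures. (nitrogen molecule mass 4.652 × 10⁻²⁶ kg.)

λ = 11.6 pm

KE = (3/2)k_BT = 1.5 × 1.381 × 10⁻²³ × 1700 = 3.522 × 10⁻²⁰ J.
p = √(2mKE) = √(2 × 4.652 × 10⁻²⁶ × 3.522 × 10⁻²⁰) = 5.724 × 10⁻²³ kg·m/s.
λ = h/p = 1.16 × 10⁻¹¹ m = 11.6 pm.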